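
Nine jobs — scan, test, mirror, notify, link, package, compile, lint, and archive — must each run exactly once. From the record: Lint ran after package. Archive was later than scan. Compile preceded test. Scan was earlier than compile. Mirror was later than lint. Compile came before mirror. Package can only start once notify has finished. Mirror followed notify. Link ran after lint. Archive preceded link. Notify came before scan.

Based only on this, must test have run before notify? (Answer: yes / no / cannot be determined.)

no

Tracing the constraints gives notify → scan → compile → test, so notify must come before test.
That means test cannot be before notify.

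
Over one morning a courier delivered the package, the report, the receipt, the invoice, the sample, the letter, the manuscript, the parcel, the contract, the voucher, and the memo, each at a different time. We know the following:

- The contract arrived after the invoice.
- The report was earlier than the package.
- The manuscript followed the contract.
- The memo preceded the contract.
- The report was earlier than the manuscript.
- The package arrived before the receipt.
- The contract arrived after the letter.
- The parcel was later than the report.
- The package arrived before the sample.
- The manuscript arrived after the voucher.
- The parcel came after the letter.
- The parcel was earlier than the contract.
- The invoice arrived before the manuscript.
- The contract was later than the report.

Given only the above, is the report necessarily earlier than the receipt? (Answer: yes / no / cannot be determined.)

Chain the constraints: the report → the package → the receipt. Each link is directly stated, so the report comes before the receipt.

yes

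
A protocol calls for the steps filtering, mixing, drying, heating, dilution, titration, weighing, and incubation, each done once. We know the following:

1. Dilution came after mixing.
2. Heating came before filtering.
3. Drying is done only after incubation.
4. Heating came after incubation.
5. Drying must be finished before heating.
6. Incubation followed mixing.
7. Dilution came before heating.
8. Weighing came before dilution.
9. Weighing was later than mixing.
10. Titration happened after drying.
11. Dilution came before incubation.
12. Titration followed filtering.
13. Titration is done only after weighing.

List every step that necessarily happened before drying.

Directly stated before drying: incubation.
Dilution reaches drying via dilution → incubation → drying.
Mixing reaches drying via mixing → incubation → drying.
Weighing reaches drying via weighing → dilution → incubation → drying.
No chain forces titration (or any of the others) ahead of drying.

dilution, incubation, mixing, weighing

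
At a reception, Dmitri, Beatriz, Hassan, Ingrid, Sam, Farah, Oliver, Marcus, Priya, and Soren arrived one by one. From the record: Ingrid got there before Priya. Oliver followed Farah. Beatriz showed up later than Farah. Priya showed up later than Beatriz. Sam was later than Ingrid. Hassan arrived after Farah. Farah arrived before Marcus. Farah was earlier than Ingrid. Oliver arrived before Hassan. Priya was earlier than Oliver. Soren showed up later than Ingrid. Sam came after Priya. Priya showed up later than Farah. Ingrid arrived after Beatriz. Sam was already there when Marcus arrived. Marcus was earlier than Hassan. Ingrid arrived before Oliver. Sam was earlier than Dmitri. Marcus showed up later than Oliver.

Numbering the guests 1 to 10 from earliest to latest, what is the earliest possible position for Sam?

Beatriz, Farah, Ingrid, and Priya must all come before Sam — 4 forced predecessors.
Nothing else is forced ahead of Sam, so their earliest slot is position 4 + 1 = 5.

5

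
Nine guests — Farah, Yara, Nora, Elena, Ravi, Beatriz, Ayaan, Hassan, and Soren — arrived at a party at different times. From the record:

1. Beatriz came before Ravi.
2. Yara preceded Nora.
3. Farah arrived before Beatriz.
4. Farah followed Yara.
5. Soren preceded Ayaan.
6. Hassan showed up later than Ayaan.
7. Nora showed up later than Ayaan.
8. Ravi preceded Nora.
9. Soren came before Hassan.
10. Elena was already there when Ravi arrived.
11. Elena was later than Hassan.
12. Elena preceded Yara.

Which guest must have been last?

Nora

Every other guest has a chain of constraints placing them before Nora, so Nora is last.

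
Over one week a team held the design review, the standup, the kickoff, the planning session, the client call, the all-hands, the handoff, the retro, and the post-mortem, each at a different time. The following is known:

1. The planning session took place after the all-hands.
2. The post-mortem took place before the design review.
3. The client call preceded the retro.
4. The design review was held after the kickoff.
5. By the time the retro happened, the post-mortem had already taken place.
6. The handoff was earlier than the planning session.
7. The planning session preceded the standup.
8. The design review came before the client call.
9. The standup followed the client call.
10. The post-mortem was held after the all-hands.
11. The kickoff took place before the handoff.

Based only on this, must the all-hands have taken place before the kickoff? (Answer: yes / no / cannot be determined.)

No chain of stated constraints runs from the all-hands to the kickoff, and none runs from the kickoff to the all-hands either.
So the relative order of the all-hands and the kickoff is not fixed by the given facts.

cannot be determined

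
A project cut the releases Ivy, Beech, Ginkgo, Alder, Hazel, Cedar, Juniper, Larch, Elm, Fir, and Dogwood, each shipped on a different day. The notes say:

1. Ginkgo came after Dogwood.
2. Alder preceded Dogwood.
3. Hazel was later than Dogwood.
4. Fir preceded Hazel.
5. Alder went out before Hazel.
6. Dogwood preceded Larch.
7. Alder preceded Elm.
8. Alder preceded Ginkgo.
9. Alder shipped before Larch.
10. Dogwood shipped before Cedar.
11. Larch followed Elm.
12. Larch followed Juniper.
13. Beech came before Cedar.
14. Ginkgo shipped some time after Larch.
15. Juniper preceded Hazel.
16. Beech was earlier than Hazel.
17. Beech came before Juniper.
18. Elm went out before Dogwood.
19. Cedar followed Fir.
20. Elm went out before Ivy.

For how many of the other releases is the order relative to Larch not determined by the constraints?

4

Forced before Larch: Alder, Beech, Dogwood, Elm, and Juniper; forced after Larch: Ginkgo.
That leaves Cedar, Fir, Hazel, and Ivy with no forced order relative to Larch — 4.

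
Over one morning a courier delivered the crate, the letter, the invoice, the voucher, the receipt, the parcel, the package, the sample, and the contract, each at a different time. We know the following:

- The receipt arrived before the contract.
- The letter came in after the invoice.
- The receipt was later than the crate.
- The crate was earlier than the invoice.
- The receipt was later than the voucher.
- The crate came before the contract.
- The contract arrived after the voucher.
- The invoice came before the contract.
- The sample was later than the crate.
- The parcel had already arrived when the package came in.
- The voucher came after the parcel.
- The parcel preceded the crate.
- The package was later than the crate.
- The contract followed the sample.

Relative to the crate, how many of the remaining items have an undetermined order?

Forced before the crate: the parcel; forced after the crate: the contract, the invoice, the letter, the package, the receipt, and the sample.
That leaves the voucher with no forced order relative to the crate — 1.

1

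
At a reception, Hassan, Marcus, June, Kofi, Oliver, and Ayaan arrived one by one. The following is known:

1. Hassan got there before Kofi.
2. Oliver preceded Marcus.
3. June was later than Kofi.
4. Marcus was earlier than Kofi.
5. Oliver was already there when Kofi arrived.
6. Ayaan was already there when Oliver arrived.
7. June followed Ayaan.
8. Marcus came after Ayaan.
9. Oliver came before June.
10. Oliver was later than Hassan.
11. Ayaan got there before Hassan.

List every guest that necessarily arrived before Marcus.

Directly stated before Marcus: Ayaan and Oliver.
Hassan reaches Marcus via Hassan → Oliver → Marcus.

Ayaan, Hassan, Oliver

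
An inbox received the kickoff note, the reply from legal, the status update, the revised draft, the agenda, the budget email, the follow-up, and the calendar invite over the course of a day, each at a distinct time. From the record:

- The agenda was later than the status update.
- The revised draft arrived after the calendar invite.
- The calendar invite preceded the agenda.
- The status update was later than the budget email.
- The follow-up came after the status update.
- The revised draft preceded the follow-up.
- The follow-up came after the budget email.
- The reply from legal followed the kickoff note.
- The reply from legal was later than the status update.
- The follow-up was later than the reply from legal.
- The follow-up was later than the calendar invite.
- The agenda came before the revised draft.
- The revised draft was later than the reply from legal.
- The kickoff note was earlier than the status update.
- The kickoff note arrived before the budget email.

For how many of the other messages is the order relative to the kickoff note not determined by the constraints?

Forced after the kickoff note: the agenda, the budget email, the follow-up, the reply from legal, the revised draft, and the status update.
That leaves the calendar invite with no forced order relative to the kickoff note — 1.

1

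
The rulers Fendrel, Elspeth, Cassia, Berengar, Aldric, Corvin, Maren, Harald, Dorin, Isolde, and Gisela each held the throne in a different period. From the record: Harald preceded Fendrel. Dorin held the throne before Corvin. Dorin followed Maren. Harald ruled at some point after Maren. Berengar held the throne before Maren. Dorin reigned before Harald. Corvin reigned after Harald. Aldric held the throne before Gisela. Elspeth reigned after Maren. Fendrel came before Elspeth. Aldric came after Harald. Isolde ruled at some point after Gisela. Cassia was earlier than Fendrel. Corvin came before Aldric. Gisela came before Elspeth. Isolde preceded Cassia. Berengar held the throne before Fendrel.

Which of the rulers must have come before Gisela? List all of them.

Aldric, Berengar, Corvin, Dorin, Harald, Maren

Directly stated before Gisela: Aldric.
Berengar reaches Gisela via Berengar → Maren → Harald → Aldric → Gisela.
Corvin reaches Gisela via Corvin → Aldric → Gisela.
Dorin reaches Gisela via Dorin → Harald → Aldric → Gisela.
Likewise Harald and Maren each reach Gisela by chaining the stated constraints.
No chain forces Fendrel (or any of the others) ahead of Gisela.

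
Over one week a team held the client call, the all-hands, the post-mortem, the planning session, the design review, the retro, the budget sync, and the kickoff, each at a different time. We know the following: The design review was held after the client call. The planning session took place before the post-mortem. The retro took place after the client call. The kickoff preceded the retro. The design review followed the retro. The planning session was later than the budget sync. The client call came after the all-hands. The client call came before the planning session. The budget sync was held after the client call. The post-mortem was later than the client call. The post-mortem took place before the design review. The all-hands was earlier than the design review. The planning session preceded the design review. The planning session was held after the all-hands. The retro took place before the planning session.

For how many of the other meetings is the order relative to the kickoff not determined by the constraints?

Forced after the kickoff: the design review, the planning session, the post-mortem, and the retro.
That leaves the all-hands, the budget sync, and the client call with no forced order relative to the kickoff — 3.

3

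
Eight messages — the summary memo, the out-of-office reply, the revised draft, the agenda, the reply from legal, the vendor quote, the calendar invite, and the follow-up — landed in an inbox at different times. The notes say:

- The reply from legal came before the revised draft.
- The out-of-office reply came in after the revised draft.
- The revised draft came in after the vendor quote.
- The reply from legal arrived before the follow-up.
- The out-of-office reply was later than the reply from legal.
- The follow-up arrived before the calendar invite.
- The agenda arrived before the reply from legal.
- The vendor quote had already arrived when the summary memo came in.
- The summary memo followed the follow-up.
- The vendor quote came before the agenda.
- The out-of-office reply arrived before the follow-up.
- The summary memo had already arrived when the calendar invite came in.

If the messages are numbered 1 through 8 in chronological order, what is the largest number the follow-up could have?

The follow-up must come before the calendar invite and the summary memo — 2 messages forced after it.
Everything else can be placed before the follow-up in some valid order, so the follow-up can sit as late as position 8 − 2 = 6.

6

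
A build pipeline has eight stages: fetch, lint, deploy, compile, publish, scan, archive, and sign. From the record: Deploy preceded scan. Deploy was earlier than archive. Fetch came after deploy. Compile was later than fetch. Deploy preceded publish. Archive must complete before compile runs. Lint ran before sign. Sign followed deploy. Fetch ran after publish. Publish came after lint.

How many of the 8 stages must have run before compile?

Directly stated before compile: archive and fetch.
Deploy reaches compile via deploy → fetch → compile.
Lint reaches compile via lint → publish → fetch → compile.
Publish reaches compile via publish → fetch → compile.
No chain forces scan (or any of the others) ahead of compile.
That's archive, deploy, fetch, lint, and publish — 5 in all.

5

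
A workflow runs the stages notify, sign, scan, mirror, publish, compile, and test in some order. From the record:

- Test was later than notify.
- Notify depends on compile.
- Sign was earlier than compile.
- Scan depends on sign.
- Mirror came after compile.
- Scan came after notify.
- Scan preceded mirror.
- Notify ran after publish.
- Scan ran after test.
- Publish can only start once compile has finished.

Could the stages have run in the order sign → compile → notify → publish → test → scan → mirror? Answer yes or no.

The constraints require publish before notify, but in the proposed sequence notify appears ahead of publish. That one violation is enough.

no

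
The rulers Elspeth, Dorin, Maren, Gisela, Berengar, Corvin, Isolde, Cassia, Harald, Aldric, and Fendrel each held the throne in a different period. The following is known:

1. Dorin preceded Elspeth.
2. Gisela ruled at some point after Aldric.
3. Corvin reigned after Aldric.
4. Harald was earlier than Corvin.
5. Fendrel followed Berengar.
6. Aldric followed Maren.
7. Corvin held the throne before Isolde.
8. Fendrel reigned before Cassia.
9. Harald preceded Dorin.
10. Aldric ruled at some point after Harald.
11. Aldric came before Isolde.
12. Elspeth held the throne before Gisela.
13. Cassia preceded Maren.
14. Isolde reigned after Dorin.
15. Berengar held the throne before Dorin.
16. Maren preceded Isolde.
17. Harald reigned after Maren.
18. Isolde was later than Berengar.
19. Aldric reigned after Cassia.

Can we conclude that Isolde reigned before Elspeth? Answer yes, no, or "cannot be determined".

No chain of stated constraints runs from Isolde to Elspeth, and none runs from Elspeth to Isolde either.
So the relative order of Isolde and Elspeth is not fixed by the given facts.

cannot be determined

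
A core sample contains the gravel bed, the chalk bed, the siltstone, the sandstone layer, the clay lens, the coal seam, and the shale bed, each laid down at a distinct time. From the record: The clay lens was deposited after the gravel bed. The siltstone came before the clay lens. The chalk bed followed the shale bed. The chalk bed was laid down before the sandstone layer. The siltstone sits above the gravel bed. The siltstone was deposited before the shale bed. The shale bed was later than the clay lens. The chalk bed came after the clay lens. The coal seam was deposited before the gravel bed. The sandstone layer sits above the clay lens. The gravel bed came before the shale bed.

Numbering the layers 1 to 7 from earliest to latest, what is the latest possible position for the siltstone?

The siltstone must come before the chalk bed, the clay lens, the sandstone layer, and the shale bed — 4 layers forced after it.
Everything else can be placed before the siltstone in some valid order, so the siltstone can sit as late as position 7 − 4 = 3.

3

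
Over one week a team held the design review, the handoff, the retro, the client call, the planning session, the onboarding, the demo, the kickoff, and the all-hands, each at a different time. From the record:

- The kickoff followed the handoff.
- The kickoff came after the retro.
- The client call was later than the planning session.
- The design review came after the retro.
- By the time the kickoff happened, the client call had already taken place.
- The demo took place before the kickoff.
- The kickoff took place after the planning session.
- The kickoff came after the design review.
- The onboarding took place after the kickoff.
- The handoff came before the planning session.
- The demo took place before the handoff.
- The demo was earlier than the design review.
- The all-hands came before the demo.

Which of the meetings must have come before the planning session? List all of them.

Directly stated before the planning session: the handoff.
The all-hands reaches the planning session via the all-hands → the demo → the handoff → the planning session.
The demo reaches the planning session via the demo → the handoff → the planning session.

the all-hands, the demo, the handoff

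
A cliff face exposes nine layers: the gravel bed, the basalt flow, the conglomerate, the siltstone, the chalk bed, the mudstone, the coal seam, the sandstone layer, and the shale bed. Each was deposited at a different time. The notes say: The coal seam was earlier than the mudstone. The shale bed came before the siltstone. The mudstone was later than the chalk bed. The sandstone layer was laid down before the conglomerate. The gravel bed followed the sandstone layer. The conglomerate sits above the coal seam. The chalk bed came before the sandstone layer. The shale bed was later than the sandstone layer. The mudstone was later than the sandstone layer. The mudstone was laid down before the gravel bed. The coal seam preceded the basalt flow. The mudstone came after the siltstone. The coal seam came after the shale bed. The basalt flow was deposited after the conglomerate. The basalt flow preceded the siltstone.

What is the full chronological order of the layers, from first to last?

The constraints fix every adjacent pair, so only one ordering works:
the chalk bed → the sandstone layer → the shale bed → the coal seam → the conglomerate → the basalt flow → the siltstone → the mudstone → the gravel bed.

the chalk bed, the sandstone layer, the shale bed, the coal seam, the conglomerate, the basalt flow, the siltstone, the mudstone, the gravel bed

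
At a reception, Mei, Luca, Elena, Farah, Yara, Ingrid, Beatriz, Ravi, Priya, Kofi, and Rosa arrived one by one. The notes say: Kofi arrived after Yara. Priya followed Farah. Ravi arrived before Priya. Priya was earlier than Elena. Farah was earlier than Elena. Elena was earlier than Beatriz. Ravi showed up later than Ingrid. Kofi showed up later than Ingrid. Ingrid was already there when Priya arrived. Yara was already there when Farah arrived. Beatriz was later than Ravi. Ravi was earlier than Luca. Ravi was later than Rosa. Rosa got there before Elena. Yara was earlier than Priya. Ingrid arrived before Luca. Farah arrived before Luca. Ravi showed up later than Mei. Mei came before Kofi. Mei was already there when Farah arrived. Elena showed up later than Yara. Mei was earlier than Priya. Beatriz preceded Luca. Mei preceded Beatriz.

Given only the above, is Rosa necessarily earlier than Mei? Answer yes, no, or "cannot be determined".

No chain of stated constraints runs from Rosa to Mei, and none runs from Mei to Rosa either.
So the relative order of Rosa and Mei is not fixed by the given facts.

cannot be determined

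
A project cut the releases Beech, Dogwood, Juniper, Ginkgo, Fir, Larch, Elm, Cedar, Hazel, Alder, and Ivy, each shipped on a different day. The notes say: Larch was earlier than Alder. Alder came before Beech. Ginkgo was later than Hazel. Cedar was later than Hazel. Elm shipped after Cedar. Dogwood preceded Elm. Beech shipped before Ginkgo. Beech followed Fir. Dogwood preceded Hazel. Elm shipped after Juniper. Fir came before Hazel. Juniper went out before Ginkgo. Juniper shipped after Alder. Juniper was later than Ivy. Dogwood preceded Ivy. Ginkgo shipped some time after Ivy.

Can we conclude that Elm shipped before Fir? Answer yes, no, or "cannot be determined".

no

Tracing the constraints gives Fir → Hazel → Cedar → Elm, so Fir must come before Elm.
That means Elm cannot be before Fir.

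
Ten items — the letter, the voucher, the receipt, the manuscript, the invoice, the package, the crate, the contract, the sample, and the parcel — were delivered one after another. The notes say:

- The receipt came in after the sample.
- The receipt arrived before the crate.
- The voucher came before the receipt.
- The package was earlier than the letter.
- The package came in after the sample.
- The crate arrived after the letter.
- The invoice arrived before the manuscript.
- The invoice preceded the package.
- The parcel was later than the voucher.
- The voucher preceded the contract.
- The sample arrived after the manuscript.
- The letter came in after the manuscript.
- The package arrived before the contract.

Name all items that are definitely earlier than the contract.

Directly stated before the contract: the package and the voucher.
The invoice reaches the contract via the invoice → the package → the contract.
The manuscript reaches the contract via the manuscript → the sample → the package → the contract.
The sample reaches the contract via the sample → the package → the contract.
No chain forces the parcel (or any of the others) ahead of the contract.

the invoice, the manuscript, the package, the sample, the voucher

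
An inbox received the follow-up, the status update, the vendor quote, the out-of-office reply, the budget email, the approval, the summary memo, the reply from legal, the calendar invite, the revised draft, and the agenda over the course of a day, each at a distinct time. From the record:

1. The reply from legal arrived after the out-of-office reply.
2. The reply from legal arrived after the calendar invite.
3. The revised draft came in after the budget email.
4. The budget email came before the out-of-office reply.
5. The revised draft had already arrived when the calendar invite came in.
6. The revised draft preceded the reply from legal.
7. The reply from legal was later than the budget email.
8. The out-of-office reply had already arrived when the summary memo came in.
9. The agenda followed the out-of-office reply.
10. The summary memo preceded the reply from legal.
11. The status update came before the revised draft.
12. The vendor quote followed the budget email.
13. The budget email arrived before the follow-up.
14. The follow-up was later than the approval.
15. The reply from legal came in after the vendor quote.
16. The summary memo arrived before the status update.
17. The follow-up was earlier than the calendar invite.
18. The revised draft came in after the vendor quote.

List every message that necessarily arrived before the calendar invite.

the approval, the budget email, the follow-up, the out-of-office reply, the revised draft, the status update, the summary memo, the vendor quote

Directly stated before the calendar invite: the follow-up and the revised draft.
The approval reaches the calendar invite via the approval → the follow-up → the calendar invite.
The budget email reaches the calendar invite via the budget email → the revised draft → the calendar invite.
The out-of-office reply reaches the calendar invite via the out-of-office reply → the summary memo → the status update → the revised draft → the calendar invite.
Likewise the status update, the summary memo, and the vendor quote each reach the calendar invite by chaining the stated constraints.
No chain forces the agenda (or any of the others) ahead of the calendar invite.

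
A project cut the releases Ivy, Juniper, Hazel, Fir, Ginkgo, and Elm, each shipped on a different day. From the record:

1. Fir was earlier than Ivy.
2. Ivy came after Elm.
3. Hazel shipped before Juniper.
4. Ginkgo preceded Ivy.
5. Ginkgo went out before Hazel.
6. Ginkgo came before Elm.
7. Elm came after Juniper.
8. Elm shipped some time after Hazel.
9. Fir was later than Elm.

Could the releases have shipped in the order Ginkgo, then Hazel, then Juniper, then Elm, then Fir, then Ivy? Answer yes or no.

yes

Check each stated constraint against the proposed order — e.g. Ginkgo is ahead of Elm; Ginkgo is ahead of Ivy. Every pair is in the required order; nothing is violated.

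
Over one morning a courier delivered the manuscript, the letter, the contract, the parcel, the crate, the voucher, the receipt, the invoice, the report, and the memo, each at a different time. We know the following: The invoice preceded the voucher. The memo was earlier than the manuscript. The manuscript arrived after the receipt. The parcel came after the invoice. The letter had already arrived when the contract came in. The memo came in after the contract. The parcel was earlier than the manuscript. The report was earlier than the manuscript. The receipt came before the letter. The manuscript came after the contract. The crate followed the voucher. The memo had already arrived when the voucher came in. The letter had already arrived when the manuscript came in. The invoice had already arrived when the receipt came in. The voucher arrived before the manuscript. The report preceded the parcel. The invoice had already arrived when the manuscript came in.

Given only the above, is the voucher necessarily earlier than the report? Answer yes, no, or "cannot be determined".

No chain of stated constraints runs from the voucher to the report, and none runs from the report to the voucher either.
So the relative order of the voucher and the report is not fixed by the given facts.

cannot be determined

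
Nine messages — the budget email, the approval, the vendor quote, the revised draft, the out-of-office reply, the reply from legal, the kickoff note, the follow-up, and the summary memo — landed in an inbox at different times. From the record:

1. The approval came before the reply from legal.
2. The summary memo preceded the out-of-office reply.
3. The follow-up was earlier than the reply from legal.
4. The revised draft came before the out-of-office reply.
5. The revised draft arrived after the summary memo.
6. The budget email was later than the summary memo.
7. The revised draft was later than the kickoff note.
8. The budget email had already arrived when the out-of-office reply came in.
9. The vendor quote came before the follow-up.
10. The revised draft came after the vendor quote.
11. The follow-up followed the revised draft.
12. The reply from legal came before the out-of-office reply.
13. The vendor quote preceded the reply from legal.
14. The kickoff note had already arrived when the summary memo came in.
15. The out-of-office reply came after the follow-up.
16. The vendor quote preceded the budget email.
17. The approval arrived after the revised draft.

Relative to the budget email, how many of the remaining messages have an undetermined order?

Forced before the budget email: the kickoff note, the summary memo, and the vendor quote; forced after the budget email: the out-of-office reply.
That leaves the approval, the follow-up, the reply from legal, and the revised draft with no forced order relative to the budget email — 4.

4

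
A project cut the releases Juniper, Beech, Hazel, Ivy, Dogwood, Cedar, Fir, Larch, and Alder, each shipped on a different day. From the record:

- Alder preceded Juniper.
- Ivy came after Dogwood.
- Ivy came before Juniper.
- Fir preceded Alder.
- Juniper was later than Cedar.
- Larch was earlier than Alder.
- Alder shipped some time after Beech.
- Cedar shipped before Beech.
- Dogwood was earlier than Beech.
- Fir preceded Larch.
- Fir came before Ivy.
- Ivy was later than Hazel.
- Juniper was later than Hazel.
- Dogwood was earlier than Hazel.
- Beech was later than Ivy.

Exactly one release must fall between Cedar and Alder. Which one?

Beech

Tracing the constraints gives Cedar → Beech → Alder, so Beech sits after Cedar and before Alder.
No other release is forced both after Cedar and before Alder.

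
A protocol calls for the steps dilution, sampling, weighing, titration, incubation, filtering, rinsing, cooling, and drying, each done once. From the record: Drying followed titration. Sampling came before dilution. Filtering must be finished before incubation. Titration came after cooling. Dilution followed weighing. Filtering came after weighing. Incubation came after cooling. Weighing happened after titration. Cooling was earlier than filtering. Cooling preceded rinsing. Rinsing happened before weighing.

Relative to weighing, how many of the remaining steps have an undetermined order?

2

Forced before weighing: cooling, rinsing, and titration; forced after weighing: dilution, filtering, and incubation.
That leaves drying and sampling with no forced order relative to weighing — 2.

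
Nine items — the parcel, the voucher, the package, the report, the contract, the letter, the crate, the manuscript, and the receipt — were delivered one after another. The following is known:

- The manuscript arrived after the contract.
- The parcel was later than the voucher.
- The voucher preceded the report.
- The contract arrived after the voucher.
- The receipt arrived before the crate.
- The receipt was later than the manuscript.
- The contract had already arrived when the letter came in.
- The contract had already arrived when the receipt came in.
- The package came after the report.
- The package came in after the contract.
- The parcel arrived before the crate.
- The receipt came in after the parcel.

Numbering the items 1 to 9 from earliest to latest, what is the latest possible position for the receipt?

The receipt must come before the crate — 1 item forced after it.
Everything else can be placed before the receipt in some valid order, so the receipt can sit as late as position 9 − 1 = 8.

8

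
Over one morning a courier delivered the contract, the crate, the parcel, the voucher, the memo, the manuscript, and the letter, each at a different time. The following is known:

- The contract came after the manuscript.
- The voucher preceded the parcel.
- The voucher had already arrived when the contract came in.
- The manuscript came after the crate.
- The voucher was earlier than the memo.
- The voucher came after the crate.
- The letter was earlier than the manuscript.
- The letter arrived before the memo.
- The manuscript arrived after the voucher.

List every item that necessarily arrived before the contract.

Directly stated before the contract: the manuscript and the voucher.
The crate reaches the contract via the crate → the manuscript → the contract.
The letter reaches the contract via the letter → the manuscript → the contract.

the crate, the letter, the manuscript, the voucher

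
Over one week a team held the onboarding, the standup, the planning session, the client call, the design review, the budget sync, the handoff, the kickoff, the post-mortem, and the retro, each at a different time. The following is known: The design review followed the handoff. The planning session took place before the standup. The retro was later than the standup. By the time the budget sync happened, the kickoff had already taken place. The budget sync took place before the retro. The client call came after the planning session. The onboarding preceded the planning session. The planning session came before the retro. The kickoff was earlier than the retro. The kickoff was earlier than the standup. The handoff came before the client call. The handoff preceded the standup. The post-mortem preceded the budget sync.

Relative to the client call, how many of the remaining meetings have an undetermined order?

Forced before the client call: the handoff, the onboarding, and the planning session.
That leaves the budget sync, the design review, the kickoff, the post-mortem, the retro, and the standup with no forced order relative to the client call — 6.

6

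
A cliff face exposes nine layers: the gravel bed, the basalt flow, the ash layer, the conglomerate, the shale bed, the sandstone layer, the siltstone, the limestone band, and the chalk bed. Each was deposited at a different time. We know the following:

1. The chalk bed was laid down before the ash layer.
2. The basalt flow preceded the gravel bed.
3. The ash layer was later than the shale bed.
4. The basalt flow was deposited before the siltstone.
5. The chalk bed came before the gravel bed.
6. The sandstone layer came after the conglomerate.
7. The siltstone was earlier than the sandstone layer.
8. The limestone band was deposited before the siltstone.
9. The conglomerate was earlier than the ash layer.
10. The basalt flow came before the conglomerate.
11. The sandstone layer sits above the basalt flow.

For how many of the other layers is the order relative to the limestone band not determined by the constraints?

6

Forced after the limestone band: the sandstone layer and the siltstone.
That leaves the ash layer, the basalt flow, the chalk bed, the conglomerate, the gravel bed, and the shale bed with no forced order relative to the limestone band — 6.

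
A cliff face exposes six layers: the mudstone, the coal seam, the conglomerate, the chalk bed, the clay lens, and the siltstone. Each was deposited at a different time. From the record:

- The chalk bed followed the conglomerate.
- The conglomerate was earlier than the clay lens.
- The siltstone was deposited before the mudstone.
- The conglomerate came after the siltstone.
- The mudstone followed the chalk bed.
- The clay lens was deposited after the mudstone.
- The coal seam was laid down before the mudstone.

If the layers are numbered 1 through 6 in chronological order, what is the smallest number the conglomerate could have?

The siltstone must come before the conglomerate — 1 forced predecessor.
Nothing else is forced ahead of the conglomerate, so its earliest slot is position 1 + 1 = 2.

2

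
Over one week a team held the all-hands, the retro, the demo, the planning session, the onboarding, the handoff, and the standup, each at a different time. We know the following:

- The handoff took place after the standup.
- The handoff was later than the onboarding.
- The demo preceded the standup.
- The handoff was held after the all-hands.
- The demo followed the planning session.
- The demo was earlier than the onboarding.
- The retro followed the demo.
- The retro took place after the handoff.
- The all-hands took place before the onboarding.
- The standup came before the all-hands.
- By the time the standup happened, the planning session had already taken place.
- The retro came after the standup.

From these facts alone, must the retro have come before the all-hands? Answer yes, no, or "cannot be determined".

no

Tracing the constraints gives the all-hands → the handoff → the retro, so the all-hands must come before the retro.
That means the retro cannot be before the all-hands.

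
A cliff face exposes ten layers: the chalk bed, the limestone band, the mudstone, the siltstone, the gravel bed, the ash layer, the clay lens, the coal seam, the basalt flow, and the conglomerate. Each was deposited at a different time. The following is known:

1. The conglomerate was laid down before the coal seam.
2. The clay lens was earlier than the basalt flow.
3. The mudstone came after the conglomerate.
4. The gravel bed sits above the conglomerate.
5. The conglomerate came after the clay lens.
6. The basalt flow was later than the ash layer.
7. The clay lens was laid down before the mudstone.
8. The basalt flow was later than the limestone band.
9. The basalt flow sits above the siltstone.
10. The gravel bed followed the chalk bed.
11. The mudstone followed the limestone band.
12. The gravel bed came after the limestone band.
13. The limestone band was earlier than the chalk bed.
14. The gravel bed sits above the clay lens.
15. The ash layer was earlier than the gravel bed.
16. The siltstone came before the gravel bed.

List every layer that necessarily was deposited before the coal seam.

the clay lens, the conglomerate

Directly stated before the coal seam: the conglomerate.
The clay lens reaches the coal seam via the clay lens → the conglomerate → the coal seam.
No chain forces the mudstone (or any of the others) ahead of the coal seam.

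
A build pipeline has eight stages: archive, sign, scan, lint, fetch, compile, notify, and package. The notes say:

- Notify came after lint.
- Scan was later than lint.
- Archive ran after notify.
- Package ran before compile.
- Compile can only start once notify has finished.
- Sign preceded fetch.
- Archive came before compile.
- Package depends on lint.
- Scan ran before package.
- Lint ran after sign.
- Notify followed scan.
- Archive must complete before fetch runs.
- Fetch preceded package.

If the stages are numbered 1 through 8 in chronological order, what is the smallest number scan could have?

Lint and sign must both come before scan — 2 forced predecessors.
Nothing else is forced ahead of scan, so its earliest slot is position 2 + 1 = 3.

3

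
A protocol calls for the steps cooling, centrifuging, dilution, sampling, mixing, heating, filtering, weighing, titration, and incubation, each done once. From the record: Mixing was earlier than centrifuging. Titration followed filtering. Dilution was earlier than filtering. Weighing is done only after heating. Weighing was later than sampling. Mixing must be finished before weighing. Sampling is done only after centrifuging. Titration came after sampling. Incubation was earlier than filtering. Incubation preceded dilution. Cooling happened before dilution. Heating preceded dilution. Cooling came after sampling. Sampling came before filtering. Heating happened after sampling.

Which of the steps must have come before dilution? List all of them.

Directly stated before dilution: cooling, heating, and incubation.
Centrifuging reaches dilution via centrifuging → sampling → heating → dilution.
Mixing reaches dilution via mixing → centrifuging → sampling → heating → dilution.
Sampling reaches dilution via sampling → heating → dilution.
No chain forces titration (or any of the others) ahead of dilution.

centrifuging, cooling, heating, incubation, mixing, sampling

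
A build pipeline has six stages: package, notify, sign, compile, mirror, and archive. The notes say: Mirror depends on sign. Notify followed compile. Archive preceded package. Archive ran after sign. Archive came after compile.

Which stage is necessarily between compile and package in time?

archive

Tracing the constraints gives compile → archive → package, so archive sits after compile and before package.
No other stage is forced both after compile and before package.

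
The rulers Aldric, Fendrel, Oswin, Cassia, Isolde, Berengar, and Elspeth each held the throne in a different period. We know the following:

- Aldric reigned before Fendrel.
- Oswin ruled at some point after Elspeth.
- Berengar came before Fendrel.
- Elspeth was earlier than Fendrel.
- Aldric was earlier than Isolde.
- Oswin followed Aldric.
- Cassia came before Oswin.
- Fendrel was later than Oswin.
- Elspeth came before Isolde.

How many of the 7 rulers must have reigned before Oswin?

3

Directly stated before Oswin: Aldric, Cassia, and Elspeth.
No chain forces Fendrel (or any of the others) ahead of Oswin.
That's Aldric, Cassia, and Elspeth — 3 in all.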